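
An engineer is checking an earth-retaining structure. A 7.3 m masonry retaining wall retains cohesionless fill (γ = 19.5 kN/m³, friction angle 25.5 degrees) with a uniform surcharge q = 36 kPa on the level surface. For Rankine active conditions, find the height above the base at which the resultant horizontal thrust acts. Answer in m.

K_a = 0.3981.
Triangular part P₁ = ½K_aγH² = 206.8 at H/3 = 2.433 m; rectangular part P₂ = K_a q H = 104.6 at H/2 = 3.650 m.
ȳ = (P₁·2.433 + P₂·3.650)/(P₁+P₂) = 2.842 m.

2.84 m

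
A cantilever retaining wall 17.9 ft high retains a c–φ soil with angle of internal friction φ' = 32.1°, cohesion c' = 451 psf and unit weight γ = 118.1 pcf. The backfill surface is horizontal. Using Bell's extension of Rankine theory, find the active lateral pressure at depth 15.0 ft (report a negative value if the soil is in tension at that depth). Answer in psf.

43.1 psf

K_a = (1 − sin φ)/(1 + sin φ) = 0.3060.
σ_a = K_a γ z − 2c√K_a = 0.3060×118.1×15.0 − 2×451×0.5532 = 43.11 psf.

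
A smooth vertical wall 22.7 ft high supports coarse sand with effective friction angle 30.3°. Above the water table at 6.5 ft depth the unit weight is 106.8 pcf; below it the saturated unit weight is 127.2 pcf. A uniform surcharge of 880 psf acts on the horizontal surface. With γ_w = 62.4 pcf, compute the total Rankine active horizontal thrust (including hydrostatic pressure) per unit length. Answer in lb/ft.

22000 lb/ft

K_a = tan²(45° − φ/2) = 0.3293.
γ' = 127.2 − 62.4 = 64.80 pcf. h₂ = H − d_w = 16.2 ft.
σ'_h: at surface K_a·q = 289.8; at WT K_a(q+γd_w) = 518.4; at base K_a(q+γd_w+γ'h₂) = 864.1 psf.
P₁ = ½(289.8+518.4)×6.5 = 2627; P₂ = ½(518.4+864.1)×16.2 = 11200; P_w = ½γ_w h₂² = 8188.
Total = 2627+11200+8188 = 22010 lb/ft.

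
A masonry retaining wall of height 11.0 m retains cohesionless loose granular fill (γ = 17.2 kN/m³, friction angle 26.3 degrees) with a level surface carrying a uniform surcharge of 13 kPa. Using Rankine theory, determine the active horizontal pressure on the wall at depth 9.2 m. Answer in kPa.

K_a = (1 − sin φ)/(1 + sin φ) = 0.3859.
σ_v = γz + q = 17.2 × 9.2 + 13 = 171.2 kPa.
σ_h = K_a σ_v = 0.3859 × 171.2 = 66.09 kPa.

66.1 kPa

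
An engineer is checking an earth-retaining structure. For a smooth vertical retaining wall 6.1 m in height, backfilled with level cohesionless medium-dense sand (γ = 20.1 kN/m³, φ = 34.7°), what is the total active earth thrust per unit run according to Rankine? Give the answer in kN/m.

103 kN/m

K_a = tan²(45° − φ/2) = 0.2745.
P_a = ½ K_a γ H² = 0.5 × 0.2745 × 20.1 × 6.1² = 102.6 kN/m.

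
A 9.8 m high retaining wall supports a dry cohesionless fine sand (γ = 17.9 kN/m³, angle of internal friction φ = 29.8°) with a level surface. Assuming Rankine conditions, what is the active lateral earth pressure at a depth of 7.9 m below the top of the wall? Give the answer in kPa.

K_a = (1 − sin φ)/(1 + sin φ) = 0.3360.
σ_h = K_a γ z = 0.3360 × 17.9 × 7.9 = 47.52 kPa.

47.5 kPa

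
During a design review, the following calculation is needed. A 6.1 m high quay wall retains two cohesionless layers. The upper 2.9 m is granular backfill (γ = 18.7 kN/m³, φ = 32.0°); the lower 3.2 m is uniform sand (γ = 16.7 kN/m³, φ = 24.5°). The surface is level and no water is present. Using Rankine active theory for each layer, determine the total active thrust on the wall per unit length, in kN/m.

131 kN/m

K_a1 = tan²(45°−32.0°/2) = 0.3073; K_a2 = tan²(45°−24.5°/2) = 0.4137.
Layer 1: σ at base = K_a1 γ₁ h₁ = 16.66 kPa; P₁ = ½×16.66×2.9 = 24.16.
Layer 2: σ_v at top = γ₁h₁ = 54.23; σ_h top = K_a2×54.23 = 22.44; σ_h base = K_a2×(54.23+16.7×3.2) = 44.55.
P₂ = ½(22.44+44.55)×3.2 = 107.2. Total P_a = 24.16+107.2 = 131.3 kN/m.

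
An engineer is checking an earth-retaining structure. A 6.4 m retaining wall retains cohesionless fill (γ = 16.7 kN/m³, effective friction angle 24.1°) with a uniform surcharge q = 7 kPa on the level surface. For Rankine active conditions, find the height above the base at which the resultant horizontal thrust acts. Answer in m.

K_a = 0.4201.
Triangular part P₁ = ½K_aγH² = 143.7 at H/3 = 2.133 m; rectangular part P₂ = K_a q H = 18.82 at H/2 = 3.200 m.
ȳ = (P₁·2.133 + P₂·3.200)/(P₁+P₂) = 2.257 m.

2.26 m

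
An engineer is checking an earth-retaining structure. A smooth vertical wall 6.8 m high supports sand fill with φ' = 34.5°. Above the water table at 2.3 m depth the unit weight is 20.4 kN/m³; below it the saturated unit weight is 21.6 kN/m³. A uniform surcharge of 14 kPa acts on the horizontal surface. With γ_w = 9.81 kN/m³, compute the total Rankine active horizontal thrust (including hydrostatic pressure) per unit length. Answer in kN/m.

232 kN/m

K_a = tan²(45° − φ/2) = 0.2768.
γ' = 21.6 − 9.81 = 11.79 kN/m³. h₂ = H − d_w = 4.5 m.
σ'_h: at surface K_a·q = 3.875; at WT K_a(q+γd_w) = 16.86; at base K_a(q+γd_w+γ'h₂) = 31.55 kPa.
P₁ = ½(3.875+16.86)×2.3 = 23.85; P₂ = ½(16.86+31.55)×4.5 = 108.9; P_w = ½γ_w h₂² = 99.33.
Total = 23.85+108.9+99.33 = 232.1 kN/m.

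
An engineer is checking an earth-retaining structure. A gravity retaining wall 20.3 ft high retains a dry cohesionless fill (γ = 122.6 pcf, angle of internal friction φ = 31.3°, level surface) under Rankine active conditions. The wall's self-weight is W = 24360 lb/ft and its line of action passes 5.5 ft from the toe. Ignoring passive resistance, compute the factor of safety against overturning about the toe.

K_a = tan²(45° − 31.3°/2) = 0.3162.
P_a = ½K_aγH² = 0.5×0.3162×122.6×20.3² = 7988 lb/ft, acting at H/3 = 6.767 ft above the base.
Overturning moment M_o = P_a × H/3 = 7988 × 6.767 = 54050.
Resisting moment M_r = W × 5.5 = 24360 × 5.5 = 134000.
FS_overturning = M_r/M_o = 134000/54050 = 2.479.

2.48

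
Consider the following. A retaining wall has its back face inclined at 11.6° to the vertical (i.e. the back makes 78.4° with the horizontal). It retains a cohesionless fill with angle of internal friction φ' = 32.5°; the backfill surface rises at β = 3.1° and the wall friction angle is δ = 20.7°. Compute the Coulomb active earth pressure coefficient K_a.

0.379

K_a = sin²(α+φ) / [sin²α · sin(α−δ) · (1 + √{sin(φ+δ)sin(φ−β) / (sin(α−δ)sin(α+β))})²].
With α = 78.4°, φ = 32.5°, δ = 20.7°, β = 3.1°: K_a = 0.3787.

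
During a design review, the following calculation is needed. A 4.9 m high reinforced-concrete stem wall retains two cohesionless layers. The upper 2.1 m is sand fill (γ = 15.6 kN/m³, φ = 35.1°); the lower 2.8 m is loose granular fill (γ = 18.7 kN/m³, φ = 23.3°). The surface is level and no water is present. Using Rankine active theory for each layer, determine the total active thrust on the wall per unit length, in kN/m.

K_a1 = tan²(45°−35.1°/2) = 0.2698; K_a2 = tan²(45°−23.3°/2) = 0.4331.
Layer 1: σ at base = K_a1 γ₁ h₁ = 8.840 kPa; P₁ = ½×8.840×2.1 = 9.282.
Layer 2: σ_v at top = γ₁h₁ = 32.76; σ_h top = K_a2×32.76 = 14.19; σ_h base = K_a2×(32.76+18.7×2.8) = 36.87.
P₂ = ½(14.19+36.87)×2.8 = 71.48. Total P_a = 9.282+71.48 = 80.76 kN/m.

80.8 kN/m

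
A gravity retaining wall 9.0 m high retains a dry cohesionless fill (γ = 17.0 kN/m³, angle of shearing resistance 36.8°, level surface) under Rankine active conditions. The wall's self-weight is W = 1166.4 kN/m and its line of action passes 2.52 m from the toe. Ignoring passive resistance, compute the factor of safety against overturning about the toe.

K_a = tan²(45° − 36.8°/2) = 0.2508.
P_a = ½K_aγH² = 0.5×0.2508×17.0×9.0² = 172.7 kN/m, acting at H/3 = 3.000 m above the base.
Overturning moment M_o = P_a × H/3 = 172.7 × 3.000 = 518.0.
Resisting moment M_r = W × 2.52 = 1166.4 × 2.52 = 2939.
FS_overturning = M_r/M_o = 2939/518.0 = 5.675.

5.67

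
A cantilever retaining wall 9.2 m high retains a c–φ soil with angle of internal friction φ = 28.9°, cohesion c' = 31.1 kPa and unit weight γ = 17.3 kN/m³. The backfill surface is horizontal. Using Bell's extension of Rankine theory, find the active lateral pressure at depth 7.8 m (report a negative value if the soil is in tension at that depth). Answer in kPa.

K_a = (1 − sin φ)/(1 + sin φ) = 0.3484.
σ_a = K_a γ z − 2c√K_a = 0.3484×17.3×7.8 − 2×31.1×0.5902 = 10.30 kPa.

10.3 kPa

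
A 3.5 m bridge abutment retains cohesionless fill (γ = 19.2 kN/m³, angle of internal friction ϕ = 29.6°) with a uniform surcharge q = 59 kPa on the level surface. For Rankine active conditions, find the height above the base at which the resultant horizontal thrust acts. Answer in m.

K_a = 0.3387.
Triangular part P₁ = ½K_aγH² = 39.84 at H/3 = 1.167 m; rectangular part P₂ = K_a q H = 69.95 at H/2 = 1.750 m.
ȳ = (P₁·1.167 + P₂·1.750)/(P₁+P₂) = 1.538 m.

1.54 m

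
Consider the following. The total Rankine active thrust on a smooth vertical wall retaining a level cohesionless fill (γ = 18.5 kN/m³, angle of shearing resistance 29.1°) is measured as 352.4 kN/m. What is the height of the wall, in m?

K_a = 0.3456. P_a = ½ K_a γ H² ⇒ H = √(2P_a/(K_a γ)).
H = √(2×352.4/(0.3456×18.5)) = 10.50 m.

10.5 m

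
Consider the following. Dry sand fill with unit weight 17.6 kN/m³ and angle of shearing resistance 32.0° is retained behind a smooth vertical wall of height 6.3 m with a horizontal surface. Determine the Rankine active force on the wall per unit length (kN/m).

K_a = tan²(45° − φ/2) = 0.3073.
P_a = ½ K_a γ H² = 0.5 × 0.3073 × 17.6 × 6.3² = 107.3 kN/m.

107 kN/m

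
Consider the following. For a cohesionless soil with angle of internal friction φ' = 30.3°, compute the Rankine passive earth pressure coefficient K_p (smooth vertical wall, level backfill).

K_p = (1 + sin φ)/(1 − sin φ) = tan²(45° + 30.3°/2) = 3.037.

3.04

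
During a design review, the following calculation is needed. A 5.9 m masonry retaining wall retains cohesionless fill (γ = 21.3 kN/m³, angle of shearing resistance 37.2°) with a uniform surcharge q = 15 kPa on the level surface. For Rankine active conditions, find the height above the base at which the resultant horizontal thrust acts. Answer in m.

K_a = 0.2464.
Triangular part P₁ = ½K_aγH² = 91.35 at H/3 = 1.967 m; rectangular part P₂ = K_a q H = 21.81 at H/2 = 2.950 m.
ȳ = (P₁·1.967 + P₂·2.950)/(P₁+P₂) = 2.156 m.

2.16 m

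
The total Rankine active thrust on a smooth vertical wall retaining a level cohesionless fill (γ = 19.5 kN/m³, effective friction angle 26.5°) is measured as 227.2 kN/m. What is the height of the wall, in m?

K_a = 0.3829. P_a = ½ K_a γ H² ⇒ H = √(2P_a/(K_a γ)).
H = √(2×227.2/(0.3829×19.5)) = 7.801 m.

7.80 m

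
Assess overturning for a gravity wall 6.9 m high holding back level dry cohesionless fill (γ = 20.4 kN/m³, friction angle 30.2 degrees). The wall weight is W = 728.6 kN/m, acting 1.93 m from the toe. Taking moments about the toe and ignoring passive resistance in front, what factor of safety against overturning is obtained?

K_a = tan²(45° − 30.2°/2) = 0.3307.
P_a = ½K_aγH² = 0.5×0.3307×20.4×6.9² = 160.6 kN/m, acting at H/3 = 2.300 m above the base.
Overturning moment M_o = P_a × H/3 = 160.6 × 2.300 = 369.3.
Resisting moment M_r = W × 1.93 = 728.6 × 1.93 = 1406.
FS_overturning = M_r/M_o = 1406/369.3 = 3.808.

3.81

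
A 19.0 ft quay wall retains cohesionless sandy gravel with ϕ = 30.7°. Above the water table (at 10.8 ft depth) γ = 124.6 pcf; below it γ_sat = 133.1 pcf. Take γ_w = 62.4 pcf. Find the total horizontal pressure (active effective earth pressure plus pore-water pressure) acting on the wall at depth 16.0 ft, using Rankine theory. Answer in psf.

K_a = (1 − sin φ)/(1 + sin φ) = 0.3240.
γ' = 133.1 − 62.4 = 70.70 pcf.
Effective vertical stress at 16.0 ft: σ'_v = 124.6×10.8 + 70.70×5.20 = 1713 psf.
σ'_h = K_a σ'_v = 0.3240 × 1713 = 555.2 psf; u = γ_w × 5.20 = 324.5 psf.
Total σ_h = 555.2 + 324.5 = 879.6 psf.

880 psf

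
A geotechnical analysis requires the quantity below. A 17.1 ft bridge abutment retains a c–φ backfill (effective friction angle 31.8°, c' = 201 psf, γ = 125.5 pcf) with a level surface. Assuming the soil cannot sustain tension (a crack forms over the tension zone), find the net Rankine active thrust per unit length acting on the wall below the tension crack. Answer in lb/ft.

K_a = 0.3098; √K_a = 0.5566.
Tension-crack depth z_c = 2c/(γ√K_a) = 2×201/(125.5×0.5566) = 5.755 ft.
σ_a at base = K_a γ H − 2c√K_a = 0.3098×125.5×17.1 − 2×201×0.5566 = 441.1 psf.
P_a = ½ × 441.1 × (H − z_c) = 0.5×441.1×11.35 = 2502 lb/ft.

2500 lb/ft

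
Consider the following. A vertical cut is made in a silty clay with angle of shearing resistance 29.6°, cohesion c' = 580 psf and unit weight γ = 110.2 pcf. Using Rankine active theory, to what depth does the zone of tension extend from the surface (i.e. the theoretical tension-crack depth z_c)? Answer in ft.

18.1 ft

K_a = tan²(45° − 29.6°/2) = 0.3387; √K_a = 0.5820.
The active pressure is zero where K_a γ z = 2c√K_a, so z_c = 2c/(γ√K_a) = 2×580/(110.2×0.5820) = 18.09 ft.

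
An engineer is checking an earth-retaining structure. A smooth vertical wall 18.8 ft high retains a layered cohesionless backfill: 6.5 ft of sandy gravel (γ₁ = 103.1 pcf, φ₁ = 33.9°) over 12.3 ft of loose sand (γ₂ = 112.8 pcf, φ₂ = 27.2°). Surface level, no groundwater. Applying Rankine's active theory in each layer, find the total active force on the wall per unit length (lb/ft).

6870 lb/ft

K_a1 = tan²(45°−33.9°/2) = 0.2839; K_a2 = tan²(45°−27.2°/2) = 0.3726.
Layer 1: σ at base = K_a1 γ₁ h₁ = 190.3 psf; P₁ = ½×190.3×6.5 = 618.3.
Layer 2: σ_v at top = γ₁h₁ = 670.1; σ_h top = K_a2×670.1 = 249.7; σ_h base = K_a2×(670.1+112.8×12.3) = 766.6.
P₂ = ½(249.7+766.6)×12.3 = 6250. Total P_a = 618.3+6250 = 6869 lb/ft.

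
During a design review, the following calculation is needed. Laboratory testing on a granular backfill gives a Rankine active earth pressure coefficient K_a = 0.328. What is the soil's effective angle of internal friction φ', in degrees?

30.4°

K_a = tan²(45° − φ/2) ⇒ 45° − φ/2 = arctan(√0.328) = 29.80°.
φ = 2(45° − 29.80°) = 30.40°.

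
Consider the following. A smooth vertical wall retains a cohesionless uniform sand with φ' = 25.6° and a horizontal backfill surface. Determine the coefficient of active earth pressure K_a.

K_a = (1 − sin φ)/(1 + sin φ) = (1 − sin 25.6°)/(1 + sin 25.6°) = 0.3966.

0.397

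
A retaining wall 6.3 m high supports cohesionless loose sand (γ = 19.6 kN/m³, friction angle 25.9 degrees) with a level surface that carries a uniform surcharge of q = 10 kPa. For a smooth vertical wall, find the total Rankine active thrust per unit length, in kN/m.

177 kN/m

K_a = tan²(45° − φ/2) = 0.3920.
Soil triangle: ½ K_a γ H² = 0.5×0.3920×19.6×6.3² = 152.5 kN/m.
Surcharge rectangle: K_a q H = 0.3920×10×6.3 = 24.69 kN/m.
Total = 152.5 + 24.69 = 177.2 kN/m.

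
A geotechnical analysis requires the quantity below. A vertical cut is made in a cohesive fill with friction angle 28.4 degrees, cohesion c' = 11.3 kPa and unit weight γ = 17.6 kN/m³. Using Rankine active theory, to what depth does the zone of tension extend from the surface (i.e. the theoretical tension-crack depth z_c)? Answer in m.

2.15 m

K_a = tan²(45° − 28.4°/2) = 0.3554; √K_a = 0.5961.
The active pressure is zero where K_a γ z = 2c√K_a, so z_c = 2c/(γ√K_a) = 2×11.3/(17.6×0.5961) = 2.154 m.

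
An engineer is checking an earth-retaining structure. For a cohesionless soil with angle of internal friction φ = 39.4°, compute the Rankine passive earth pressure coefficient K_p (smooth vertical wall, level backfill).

K_p = (1 + sin φ)/(1 − sin φ) = tan²(45° + 39.4°/2) = 4.475.

4.48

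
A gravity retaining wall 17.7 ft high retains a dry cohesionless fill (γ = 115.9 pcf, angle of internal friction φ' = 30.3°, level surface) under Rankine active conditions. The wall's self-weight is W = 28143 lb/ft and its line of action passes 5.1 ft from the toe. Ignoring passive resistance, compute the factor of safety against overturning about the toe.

K_a = tan²(45° − 30.3°/2) = 0.3293.
P_a = ½K_aγH² = 0.5×0.3293×115.9×17.7² = 5979 lb/ft, acting at H/3 = 5.900 ft above the base.
Overturning moment M_o = P_a × H/3 = 5979 × 5.900 = 35280.
Resisting moment M_r = W × 5.1 = 28143 × 5.1 = 143500.
FS_overturning = M_r/M_o = 143500/35280 = 4.069.

4.07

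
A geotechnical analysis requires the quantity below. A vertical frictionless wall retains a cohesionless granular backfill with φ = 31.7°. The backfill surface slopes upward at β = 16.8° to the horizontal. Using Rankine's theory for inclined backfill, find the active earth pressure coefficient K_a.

K_a = cos β · (cos β − √(cos²β − cos²φ)) / (cos β + √(cos²β − cos²φ)).
cos β = 0.9573, cos φ = 0.8508, √(cos²β − cos²φ) = 0.4388.
K_a = 0.9573 × (0.9573 − 0.4388)/(0.9573 + 0.4388) = 0.3555.

0.356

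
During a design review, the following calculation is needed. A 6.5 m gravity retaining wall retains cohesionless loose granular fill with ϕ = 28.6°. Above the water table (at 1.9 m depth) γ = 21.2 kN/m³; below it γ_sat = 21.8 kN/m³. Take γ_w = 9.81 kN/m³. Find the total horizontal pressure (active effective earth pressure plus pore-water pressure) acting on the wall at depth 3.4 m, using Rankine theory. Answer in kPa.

35.3 kPa

K_a = (1 − sin φ)/(1 + sin φ) = 0.3525.
γ' = 21.8 − 9.81 = 11.99 kN/m³.
Effective vertical stress at 3.4 m: σ'_v = 21.2×1.9 + 11.99×1.50 = 58.26 kPa.
σ'_h = K_a σ'_v = 0.3525 × 58.26 = 20.54 kPa; u = γ_w × 1.50 = 14.71 kPa.
Total σ_h = 20.54 + 14.71 = 35.26 kPa.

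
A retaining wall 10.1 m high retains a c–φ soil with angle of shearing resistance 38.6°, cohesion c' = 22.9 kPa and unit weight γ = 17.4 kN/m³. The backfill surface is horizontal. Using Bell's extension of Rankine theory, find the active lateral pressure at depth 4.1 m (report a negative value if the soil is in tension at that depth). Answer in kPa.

-5.52 kPa

K_a = (1 − sin φ)/(1 + sin φ) = 0.2316.
σ_a = K_a γ z − 2c√K_a = 0.2316×17.4×4.1 − 2×22.9×0.4813 = -5.518 kPa.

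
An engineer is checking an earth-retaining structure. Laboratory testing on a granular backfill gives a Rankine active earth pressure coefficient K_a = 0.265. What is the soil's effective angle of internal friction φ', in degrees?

35.5°

K_a = tan²(45° − φ/2) ⇒ 45° − φ/2 = arctan(√0.265) = 27.24°.
φ = 2(45° − 27.24°) = 35.52°.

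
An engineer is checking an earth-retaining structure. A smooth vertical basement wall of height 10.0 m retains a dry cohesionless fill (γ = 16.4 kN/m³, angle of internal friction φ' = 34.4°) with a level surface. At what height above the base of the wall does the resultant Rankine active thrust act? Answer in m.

3.33 m

K_a = 0.2780.
The pressure distribution is triangular, so the resultant acts at H/3 above the base = 10.0/3 = 3.333 m.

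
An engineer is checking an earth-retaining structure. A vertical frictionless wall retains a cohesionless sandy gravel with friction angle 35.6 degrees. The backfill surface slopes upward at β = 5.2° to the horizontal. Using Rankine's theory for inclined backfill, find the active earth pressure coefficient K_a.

0.267

K_a = cos β · (cos β − √(cos²β − cos²φ)) / (cos β + √(cos²β − cos²φ)).
cos β = 0.9959, cos φ = 0.8131, √(cos²β − cos²φ) = 0.5750.
K_a = 0.9959 × (0.9959 − 0.5750)/(0.9959 + 0.5750) = 0.2668.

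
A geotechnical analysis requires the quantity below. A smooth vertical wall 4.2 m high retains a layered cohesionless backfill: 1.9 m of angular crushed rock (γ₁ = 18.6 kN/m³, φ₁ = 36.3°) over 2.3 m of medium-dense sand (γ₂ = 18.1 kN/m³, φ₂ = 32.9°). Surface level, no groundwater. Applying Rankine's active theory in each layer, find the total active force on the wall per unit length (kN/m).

46.8 kN/m

K_a1 = tan²(45°−36.3°/2) = 0.2563; K_a2 = tan²(45°−32.9°/2) = 0.2960.
Layer 1: σ at base = K_a1 γ₁ h₁ = 9.057 kPa; P₁ = ½×9.057×1.9 = 8.604.
Layer 2: σ_v at top = γ₁h₁ = 35.34; σ_h top = K_a2×35.34 = 10.46; σ_h base = K_a2×(35.34+18.1×2.3) = 22.79.
P₂ = ½(10.46+22.79)×2.3 = 38.23. Total P_a = 8.604+38.23 = 46.84 kN/m.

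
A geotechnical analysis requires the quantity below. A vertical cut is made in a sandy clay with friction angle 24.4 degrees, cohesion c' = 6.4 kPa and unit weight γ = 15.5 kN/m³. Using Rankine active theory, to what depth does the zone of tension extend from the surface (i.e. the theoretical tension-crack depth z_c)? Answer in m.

K_a = tan²(45° − 24.4°/2) = 0.4153; √K_a = 0.6445.
The active pressure is zero where K_a γ z = 2c√K_a, so z_c = 2c/(γ√K_a) = 2×6.4/(15.5×0.6445) = 1.281 m.

1.28 m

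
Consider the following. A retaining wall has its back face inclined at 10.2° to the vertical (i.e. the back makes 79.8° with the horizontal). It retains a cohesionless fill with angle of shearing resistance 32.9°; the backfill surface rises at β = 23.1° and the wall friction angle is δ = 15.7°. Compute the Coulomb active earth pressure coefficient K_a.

0.512

K_a = sin²(α+φ) / [sin²α · sin(α−δ) · (1 + √{sin(φ+δ)sin(φ−β) / (sin(α−δ)sin(α+β))})²].
With α = 79.8°, φ = 32.9°, δ = 15.7°, β = 23.1°: K_a = 0.5117.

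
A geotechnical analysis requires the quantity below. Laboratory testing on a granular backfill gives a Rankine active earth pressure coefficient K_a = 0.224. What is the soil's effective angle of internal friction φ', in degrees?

K_a = tan²(45° − φ/2) ⇒ 45° − φ/2 = arctan(√0.224) = 25.33°.
φ = 2(45° − 25.33°) = 39.34°.

39.3°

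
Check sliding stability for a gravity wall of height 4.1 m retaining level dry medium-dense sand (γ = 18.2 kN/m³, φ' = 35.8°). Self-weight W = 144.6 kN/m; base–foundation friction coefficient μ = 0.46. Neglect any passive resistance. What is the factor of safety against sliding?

1.66

K_a = tan²(45° − 35.8°/2) = 0.2619.
P_a = ½K_aγH² = 0.5×0.2619×18.2×4.1² = 40.06 kN/m, acting at H/3 = 1.367 m above the base.
FS_sliding = μW / P_a = 0.46×144.6 / 40.06 = 1.661.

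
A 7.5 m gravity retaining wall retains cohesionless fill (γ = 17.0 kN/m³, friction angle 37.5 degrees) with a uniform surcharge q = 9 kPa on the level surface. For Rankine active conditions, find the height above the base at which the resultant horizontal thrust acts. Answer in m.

2.65 m

K_a = 0.2432.
Triangular part P₁ = ½K_aγH² = 116.3 at H/3 = 2.500 m; rectangular part P₂ = K_a q H = 16.42 at H/2 = 3.750 m.
ȳ = (P₁·2.500 + P₂·3.750)/(P₁+P₂) = 2.655 m.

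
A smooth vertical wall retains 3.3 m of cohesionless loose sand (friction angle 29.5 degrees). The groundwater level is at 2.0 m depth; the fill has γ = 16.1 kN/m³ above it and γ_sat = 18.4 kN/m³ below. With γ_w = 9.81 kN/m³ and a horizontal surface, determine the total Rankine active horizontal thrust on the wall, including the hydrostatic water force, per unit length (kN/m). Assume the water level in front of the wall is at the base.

K_a = tan²(45° − φ/2) = 0.3401.
γ' = 18.4 − 9.81 = 8.590 kN/m³. Depth below WT = 1.3 m.
σ'_h at WT = K_a γ d_w = 10.95 kPa; at base = 10.95 + K_a γ' × 1.3 = 14.75 kPa.
P₁ (0–2.0 m) = ½×10.95×2.0 = 10.95. P₂ (2.0–3.3 m) = ½(10.95+14.75)×1.3 = 16.71.
P_w = ½ γ_w h₂² = 0.5×9.81×1.3² = 8.289. Total = 10.95+16.71+8.289 = 35.95 kN/m.

35.9 kN/m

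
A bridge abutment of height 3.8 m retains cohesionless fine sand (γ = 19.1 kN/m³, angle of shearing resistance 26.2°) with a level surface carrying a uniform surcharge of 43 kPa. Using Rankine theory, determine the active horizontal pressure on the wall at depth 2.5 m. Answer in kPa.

35.2 kPa

K_a = (1 − sin φ)/(1 + sin φ) = 0.3874.
σ_v = γz + q = 19.1 × 2.5 + 43 = 90.75 kPa.
σ_h = K_a σ_v = 0.3874 × 90.75 = 35.16 kPa.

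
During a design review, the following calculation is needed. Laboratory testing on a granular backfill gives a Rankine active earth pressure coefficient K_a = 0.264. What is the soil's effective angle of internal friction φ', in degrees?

35.6°

K_a = tan²(45° − φ/2) ⇒ 45° − φ/2 = arctan(√0.264) = 27.19°.
φ = 2(45° − 27.19°) = 35.61°.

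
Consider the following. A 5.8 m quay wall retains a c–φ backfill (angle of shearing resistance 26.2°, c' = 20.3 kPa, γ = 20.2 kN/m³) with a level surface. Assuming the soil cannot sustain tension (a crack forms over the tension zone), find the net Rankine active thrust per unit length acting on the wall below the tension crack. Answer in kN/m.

K_a = 0.3874; √K_a = 0.6224.
Tension-crack depth z_c = 2c/(γ√K_a) = 2×20.3/(20.2×0.6224) = 3.229 m.
σ_a at base = K_a γ H − 2c√K_a = 0.3874×20.2×5.8 − 2×20.3×0.6224 = 20.12 kPa.
P_a = ½ × 20.12 × (H − z_c) = 0.5×20.12×2.571 = 25.87 kN/m.

25.9 kN/m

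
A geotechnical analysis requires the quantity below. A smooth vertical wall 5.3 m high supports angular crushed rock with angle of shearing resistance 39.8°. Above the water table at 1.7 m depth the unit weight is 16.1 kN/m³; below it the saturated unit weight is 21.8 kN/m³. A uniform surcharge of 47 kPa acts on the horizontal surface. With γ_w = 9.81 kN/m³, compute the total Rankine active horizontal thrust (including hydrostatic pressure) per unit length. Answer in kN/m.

K_a = tan²(45° − φ/2) = 0.2194.
γ' = 21.8 − 9.81 = 11.99 kN/m³. h₂ = H − d_w = 3.6 m.
σ'_h: at surface K_a·q = 10.31; at WT K_a(q+γd_w) = 16.32; at base K_a(q+γd_w+γ'h₂) = 25.79 kPa.
P₁ = ½(10.31+16.32)×1.7 = 22.64; P₂ = ½(16.32+25.79)×3.6 = 75.80; P_w = ½γ_w h₂² = 63.57.
Total = 22.64+75.80+63.57 = 162.0 kN/m.

162 kN/m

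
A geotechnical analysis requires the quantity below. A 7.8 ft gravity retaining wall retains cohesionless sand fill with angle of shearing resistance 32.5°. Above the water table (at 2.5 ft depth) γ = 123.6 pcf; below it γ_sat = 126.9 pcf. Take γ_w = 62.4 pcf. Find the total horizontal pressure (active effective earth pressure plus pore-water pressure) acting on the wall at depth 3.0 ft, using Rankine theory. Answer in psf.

134 psf

K_a = (1 − sin φ)/(1 + sin φ) = 0.3010.
γ' = 126.9 − 62.4 = 64.50 pcf.
Effective vertical stress at 3.0 ft: σ'_v = 123.6×2.5 + 64.50×0.500 = 341.2 psf.
σ'_h = K_a σ'_v = 0.3010 × 341.2 = 102.7 psf; u = γ_w × 0.500 = 31.20 psf.
Total σ_h = 102.7 + 31.20 = 133.9 psf.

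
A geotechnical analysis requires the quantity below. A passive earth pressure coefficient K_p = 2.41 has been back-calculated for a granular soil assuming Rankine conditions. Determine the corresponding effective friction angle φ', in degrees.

24.4°

K_p = (1+sin φ)/(1−sin φ) ⇒ sin φ = (K_p − 1)/(K_p + 1) = 0.4135.
φ = arcsin(0.4135) = 24.42°.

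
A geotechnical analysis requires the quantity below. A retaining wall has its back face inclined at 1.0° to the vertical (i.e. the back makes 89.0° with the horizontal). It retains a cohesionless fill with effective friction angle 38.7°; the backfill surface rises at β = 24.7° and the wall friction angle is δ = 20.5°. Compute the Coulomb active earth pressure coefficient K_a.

K_a = sin²(α+φ) / [sin²α · sin(α−δ) · (1 + √{sin(φ+δ)sin(φ−β) / (sin(α−δ)sin(α+β))})²].
With α = 89.0°, φ = 38.7°, δ = 20.5°, β = 24.7°: K_a = 0.3016.

0.302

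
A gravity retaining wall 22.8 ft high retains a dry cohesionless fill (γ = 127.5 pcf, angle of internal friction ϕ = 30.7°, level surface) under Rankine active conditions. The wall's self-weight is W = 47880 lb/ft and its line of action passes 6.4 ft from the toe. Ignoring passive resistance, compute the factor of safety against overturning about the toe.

K_a = tan²(45° − 30.7°/2) = 0.3240.
P_a = ½K_aγH² = 0.5×0.3240×127.5×22.8² = 10740 lb/ft, acting at H/3 = 7.600 ft above the base.
Overturning moment M_o = P_a × H/3 = 10740 × 7.600 = 81610.
Resisting moment M_r = W × 6.4 = 47880 × 6.4 = 306400.
FS_overturning = M_r/M_o = 306400/81610 = 3.755.

3.75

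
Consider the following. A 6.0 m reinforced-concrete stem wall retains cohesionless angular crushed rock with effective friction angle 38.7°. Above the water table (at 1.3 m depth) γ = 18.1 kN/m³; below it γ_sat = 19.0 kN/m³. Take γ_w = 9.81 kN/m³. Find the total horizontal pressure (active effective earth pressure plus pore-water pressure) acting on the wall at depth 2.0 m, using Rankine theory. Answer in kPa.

13.8 kPa

K_a = (1 − sin φ)/(1 + sin φ) = 0.2306.
γ' = 19.0 − 9.81 = 9.190 kN/m³.
Effective vertical stress at 2.0 m: σ'_v = 18.1×1.3 + 9.190×0.700 = 29.96 kPa.
σ'_h = K_a σ'_v = 0.2306 × 29.96 = 6.909 kPa; u = γ_w × 0.700 = 6.867 kPa.
Total σ_h = 6.909 + 6.867 = 13.78 kPa.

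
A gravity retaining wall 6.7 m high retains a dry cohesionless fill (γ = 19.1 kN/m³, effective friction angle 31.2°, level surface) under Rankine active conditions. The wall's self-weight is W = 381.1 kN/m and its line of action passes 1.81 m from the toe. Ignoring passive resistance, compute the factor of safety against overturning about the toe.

K_a = tan²(45° − 31.2°/2) = 0.3175.
P_a = ½K_aγH² = 0.5×0.3175×19.1×6.7² = 136.1 kN/m, acting at H/3 = 2.233 m above the base.
Overturning moment M_o = P_a × H/3 = 136.1 × 2.233 = 304.0.
Resisting moment M_r = W × 1.81 = 381.1 × 1.81 = 689.8.
FS_overturning = M_r/M_o = 689.8/304.0 = 2.269.

2.27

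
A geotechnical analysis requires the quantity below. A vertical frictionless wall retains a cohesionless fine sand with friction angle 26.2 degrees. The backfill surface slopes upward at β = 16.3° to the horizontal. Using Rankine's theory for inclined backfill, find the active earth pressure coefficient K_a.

K_a = cos β · (cos β − √(cos²β − cos²φ)) / (cos β + √(cos²β − cos²φ)).
cos β = 0.9598, cos φ = 0.8973, √(cos²β − cos²φ) = 0.3408.
K_a = 0.9598 × (0.9598 − 0.3408)/(0.9598 + 0.3408) = 0.4568.

0.457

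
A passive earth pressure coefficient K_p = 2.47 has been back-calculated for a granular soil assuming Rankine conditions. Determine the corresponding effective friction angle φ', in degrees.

25.1°

K_p = (1+sin φ)/(1−sin φ) ⇒ sin φ = (K_p − 1)/(K_p + 1) = 0.4236.
φ = arcsin(0.4236) = 25.06°.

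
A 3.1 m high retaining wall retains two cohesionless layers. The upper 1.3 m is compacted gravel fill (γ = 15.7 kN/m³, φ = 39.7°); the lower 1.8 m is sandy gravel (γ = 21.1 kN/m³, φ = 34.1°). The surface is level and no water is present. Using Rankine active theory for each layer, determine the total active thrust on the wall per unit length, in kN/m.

22.9 kN/m

K_a1 = tan²(45°−39.7°/2) = 0.2204; K_a2 = tan²(45°−34.1°/2) = 0.2815.
Layer 1: σ at base = K_a1 γ₁ h₁ = 4.499 kPa; P₁ = ½×4.499×1.3 = 2.924.
Layer 2: σ_v at top = γ₁h₁ = 20.41; σ_h top = K_a2×20.41 = 5.746; σ_h base = K_a2×(20.41+21.1×1.8) = 16.44.
P₂ = ½(5.746+16.44)×1.8 = 19.97. Total P_a = 2.924+19.97 = 22.89 kN/m.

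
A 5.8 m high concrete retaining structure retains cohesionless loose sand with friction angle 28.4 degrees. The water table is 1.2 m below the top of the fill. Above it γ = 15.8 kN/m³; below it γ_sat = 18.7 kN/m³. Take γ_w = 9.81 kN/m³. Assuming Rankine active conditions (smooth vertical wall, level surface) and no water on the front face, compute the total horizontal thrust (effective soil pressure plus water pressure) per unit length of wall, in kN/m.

K_a = tan²(45° − φ/2) = 0.3554.
γ' = 18.7 − 9.81 = 8.890 kN/m³. Depth below WT = 4.6 m.
σ'_h at WT = K_a γ d_w = 6.738 kPa; at base = 6.738 + K_a γ' × 4.6 = 21.27 kPa.
P₁ (0–1.2 m) = ½×6.738×1.2 = 4.043. P₂ (1.2–5.8 m) = ½(6.738+21.27)×4.6 = 64.42.
P_w = ½ γ_w h₂² = 0.5×9.81×4.6² = 103.8. Total = 4.043+64.42+103.8 = 172.2 kN/m.

172 kN/m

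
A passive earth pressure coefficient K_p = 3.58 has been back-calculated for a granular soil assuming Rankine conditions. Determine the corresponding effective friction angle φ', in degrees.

K_p = (1+sin φ)/(1−sin φ) ⇒ sin φ = (K_p − 1)/(K_p + 1) = 0.5633.
φ = arcsin(0.5633) = 34.29°.

34.3°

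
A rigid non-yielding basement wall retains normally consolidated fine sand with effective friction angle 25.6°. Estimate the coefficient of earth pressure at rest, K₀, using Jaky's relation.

K₀ = 1 − sin φ' = 1 − sin 25.6° = 0.5679.

0.568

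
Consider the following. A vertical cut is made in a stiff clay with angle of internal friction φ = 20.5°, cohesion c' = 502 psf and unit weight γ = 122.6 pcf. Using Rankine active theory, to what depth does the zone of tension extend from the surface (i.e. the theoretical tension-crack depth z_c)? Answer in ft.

K_a = tan²(45° − 20.5°/2) = 0.4813; √K_a = 0.6937.
The active pressure is zero where K_a γ z = 2c√K_a, so z_c = 2c/(γ√K_a) = 2×502/(122.6×0.6937) = 11.80 ft.

11.8 ft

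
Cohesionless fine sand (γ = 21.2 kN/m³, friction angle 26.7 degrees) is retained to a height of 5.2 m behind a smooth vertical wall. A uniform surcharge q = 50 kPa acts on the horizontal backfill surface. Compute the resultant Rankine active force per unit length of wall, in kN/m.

K_a = tan²(45° − φ/2) = 0.3800.
Soil triangle: ½ K_a γ H² = 0.5×0.3800×21.2×5.2² = 108.9 kN/m.
Surcharge rectangle: K_a q H = 0.3800×50×5.2 = 98.79 kN/m.
Total = 108.9 + 98.79 = 207.7 kN/m.

208 kN/m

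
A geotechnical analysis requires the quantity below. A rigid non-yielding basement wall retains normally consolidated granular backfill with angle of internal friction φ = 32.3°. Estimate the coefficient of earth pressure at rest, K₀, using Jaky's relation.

0.466

K₀ = 1 − sin φ' = 1 − sin 32.3° = 0.4656.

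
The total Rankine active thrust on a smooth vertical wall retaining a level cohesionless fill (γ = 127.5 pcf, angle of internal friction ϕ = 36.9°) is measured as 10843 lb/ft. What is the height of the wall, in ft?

26.1 ft

K_a = 0.2497. P_a = ½ K_a γ H² ⇒ H = √(2P_a/(K_a γ)).
H = √(2×10843/(0.2497×127.5)) = 26.10 ft.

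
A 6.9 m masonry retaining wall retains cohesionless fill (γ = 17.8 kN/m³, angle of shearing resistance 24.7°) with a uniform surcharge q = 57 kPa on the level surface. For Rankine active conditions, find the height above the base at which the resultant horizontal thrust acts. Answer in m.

2.85 m

K_a = 0.4106.
Triangular part P₁ = ½K_aγH² = 174.0 at H/3 = 2.300 m; rectangular part P₂ = K_a q H = 161.5 at H/2 = 3.450 m.
ȳ = (P₁·2.300 + P₂·3.450)/(P₁+P₂) = 2.854 m.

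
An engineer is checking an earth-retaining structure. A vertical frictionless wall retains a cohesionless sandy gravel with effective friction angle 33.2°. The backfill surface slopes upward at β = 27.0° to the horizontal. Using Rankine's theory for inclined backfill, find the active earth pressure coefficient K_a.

0.435

K_a = cos β · (cos β − √(cos²β − cos²φ)) / (cos β + √(cos²β − cos²φ)).
cos β = 0.8910, cos φ = 0.8368, √(cos²β − cos²φ) = 0.3061.
K_a = 0.8910 × (0.8910 − 0.3061)/(0.8910 + 0.3061) = 0.4353.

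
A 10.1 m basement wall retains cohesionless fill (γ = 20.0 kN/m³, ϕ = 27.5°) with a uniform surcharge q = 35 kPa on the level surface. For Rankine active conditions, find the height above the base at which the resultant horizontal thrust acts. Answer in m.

K_a = 0.3682.
Triangular part P₁ = ½K_aγH² = 375.6 at H/3 = 3.367 m; rectangular part P₂ = K_a q H = 130.2 at H/2 = 5.050 m.
ȳ = (P₁·3.367 + P₂·5.050)/(P₁+P₂) = 3.800 m.

3.80 m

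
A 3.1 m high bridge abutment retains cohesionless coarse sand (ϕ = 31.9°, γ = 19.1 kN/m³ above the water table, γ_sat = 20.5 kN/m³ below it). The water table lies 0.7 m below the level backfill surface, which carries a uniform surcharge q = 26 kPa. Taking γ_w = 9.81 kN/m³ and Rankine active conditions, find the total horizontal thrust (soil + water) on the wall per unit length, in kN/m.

K_a = tan²(45° − φ/2) = 0.3085.
γ' = 20.5 − 9.81 = 10.69 kN/m³. h₂ = H − d_w = 2.4 m.
σ'_h: at surface K_a·q = 8.022; at WT K_a(q+γd_w) = 12.15; at base K_a(q+γd_w+γ'h₂) = 20.06 kPa.
P₁ = ½(8.022+12.15)×0.7 = 7.059; P₂ = ½(12.15+20.06)×2.4 = 38.65; P_w = ½γ_w h₂² = 28.25.
Total = 7.059+38.65+28.25 = 73.96 kN/m.

74.0 kN/m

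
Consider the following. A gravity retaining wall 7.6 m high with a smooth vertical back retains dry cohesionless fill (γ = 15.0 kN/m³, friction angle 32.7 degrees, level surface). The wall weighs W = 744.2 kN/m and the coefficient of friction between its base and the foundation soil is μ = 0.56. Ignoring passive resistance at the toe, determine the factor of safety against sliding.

3.22

K_a = tan²(45° − 32.7°/2) = 0.2985.
P_a = ½K_aγH² = 0.5×0.2985×15.0×7.6² = 129.3 kN/m, acting at H/3 = 2.533 m above the base.
FS_sliding = μW / P_a = 0.56×744.2 / 129.3 = 3.223.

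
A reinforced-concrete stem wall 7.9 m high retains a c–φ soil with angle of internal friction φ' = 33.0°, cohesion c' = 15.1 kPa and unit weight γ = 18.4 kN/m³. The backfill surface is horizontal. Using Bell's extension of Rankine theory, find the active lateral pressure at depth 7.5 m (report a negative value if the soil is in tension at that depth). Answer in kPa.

K_a = (1 − sin φ)/(1 + sin φ) = 0.2948.
σ_a = K_a γ z − 2c√K_a = 0.2948×18.4×7.5 − 2×15.1×0.5430 = 24.29 kPa.

24.3 kPa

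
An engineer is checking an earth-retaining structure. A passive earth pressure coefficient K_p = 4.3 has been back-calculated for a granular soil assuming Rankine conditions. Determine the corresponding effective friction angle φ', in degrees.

38.5°

K_p = (1+sin φ)/(1−sin φ) ⇒ sin φ = (K_p − 1)/(K_p + 1) = 0.6226.
φ = arcsin(0.6226) = 38.51°.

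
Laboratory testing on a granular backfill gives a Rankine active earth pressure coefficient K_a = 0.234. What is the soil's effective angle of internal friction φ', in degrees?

K_a = tan²(45° − φ/2) ⇒ 45° − φ/2 = arctan(√0.234) = 25.81°.
φ = 2(45° − 25.81°) = 38.37°.

38.4°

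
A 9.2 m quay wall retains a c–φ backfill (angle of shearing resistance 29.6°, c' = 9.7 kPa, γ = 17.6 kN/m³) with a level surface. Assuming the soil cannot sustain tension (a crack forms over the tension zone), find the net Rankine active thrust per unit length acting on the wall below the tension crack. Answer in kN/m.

K_a = 0.3387; √K_a = 0.5820.
Tension-crack depth z_c = 2c/(γ√K_a) = 2×9.7/(17.6×0.5820) = 1.894 m.
σ_a at base = K_a γ H − 2c√K_a = 0.3387×17.6×9.2 − 2×9.7×0.5820 = 43.56 kPa.
P_a = ½ × 43.56 × (H − z_c) = 0.5×43.56×7.306 = 159.1 kN/m.

159 kN/m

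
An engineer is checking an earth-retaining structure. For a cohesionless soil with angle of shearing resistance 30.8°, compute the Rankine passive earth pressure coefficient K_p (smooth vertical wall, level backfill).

K_p = (1 + sin φ)/(1 − sin φ) = tan²(45° + 30.8°/2) = 3.099.

3.10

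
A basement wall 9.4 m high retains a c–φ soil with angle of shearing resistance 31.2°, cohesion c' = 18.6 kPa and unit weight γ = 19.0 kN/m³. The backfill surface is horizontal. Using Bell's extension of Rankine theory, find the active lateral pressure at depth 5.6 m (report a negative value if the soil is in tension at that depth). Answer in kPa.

K_a = (1 − sin φ)/(1 + sin φ) = 0.3175.
σ_a = K_a γ z − 2c√K_a = 0.3175×19.0×5.6 − 2×18.6×0.5635 = 12.82 kPa.

12.8 kPa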